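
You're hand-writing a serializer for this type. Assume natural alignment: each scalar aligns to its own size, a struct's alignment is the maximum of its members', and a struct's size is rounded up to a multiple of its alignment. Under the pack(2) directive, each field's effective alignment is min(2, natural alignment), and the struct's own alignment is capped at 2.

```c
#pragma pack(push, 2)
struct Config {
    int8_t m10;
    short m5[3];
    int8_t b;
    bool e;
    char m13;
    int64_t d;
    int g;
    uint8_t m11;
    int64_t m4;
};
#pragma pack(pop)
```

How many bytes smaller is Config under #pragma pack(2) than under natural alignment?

natural layout:
  m10 at 0 (size 1, align 1) → ends 1
  pad 1 to align 2 for m5
  m5 at 2 (size 6, align 2) → ends 8
  b at 8 (size 1, align 1) → ends 9
  e at 9 (size 1, align 1) → ends 10
  m13 at 10 (size 1, align 1) → ends 11
  pad 5 to align 8 for d
  d at 16 (size 8, align 8) → ends 24
  g at 24 (size 4, align 4) → ends 28
  m11 at 28 (size 1, align 1) → ends 29
  pad 3 to align 8 for m4
  m4 at 32 (size 8, align 8) → ends 40
  total 40 bytes, alignment 8
packed(2) layout:
  m10 at 0 (size 1, align 1) → ends 1
  pad 1 to align 2 for m5
  m5 at 2 (size 6, align 2) → ends 8
  b at 8 (size 1, align 1) → ends 9
  e at 9 (size 1, align 1) → ends 10
  m13 at 10 (size 1, align 1) → ends 11
  pad 1 to align 2 for d
  d at 12 (size 8, align 2) → ends 20
  g at 20 (size 4, align 2) → ends 24
  m11 at 24 (size 1, align 1) → ends 25
  pad 1 to align 2 for m4
  m4 at 26 (size 8, align 2) → ends 34
  total 34 bytes, alignment 2
40 − 34 = 6

6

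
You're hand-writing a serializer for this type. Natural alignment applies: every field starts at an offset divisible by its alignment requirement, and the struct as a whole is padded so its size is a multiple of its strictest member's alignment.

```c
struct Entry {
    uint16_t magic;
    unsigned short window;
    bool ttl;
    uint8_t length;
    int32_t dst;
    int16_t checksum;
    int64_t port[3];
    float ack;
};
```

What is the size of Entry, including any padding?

48

@0: magic [2B, align 2] → 2
@2: window [2B, align 2] → 4
@4: ttl [1B, align 1] → 5
@5: length [1B, align 1] → 6
+2 pad (align 4)
@8: dst [4B, align 4] → 12
@12: checksum [2B, align 2] → 14
+2 pad (align 8)
@16: port [24B, align 8] → 40
@40: ack [4B, align 4] → 44
+4 tail pad (align 8)
size 48, align 8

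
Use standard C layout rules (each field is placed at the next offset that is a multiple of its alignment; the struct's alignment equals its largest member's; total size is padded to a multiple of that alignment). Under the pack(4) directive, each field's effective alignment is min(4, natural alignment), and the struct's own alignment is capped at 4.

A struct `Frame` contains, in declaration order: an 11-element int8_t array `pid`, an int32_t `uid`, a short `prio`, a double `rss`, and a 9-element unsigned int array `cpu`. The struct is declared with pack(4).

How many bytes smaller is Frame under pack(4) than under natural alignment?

8

natural layout:
  @0: pid [11B, align 1] → 11
  +1 pad (align 4)
  @12: uid [4B, align 4] → 16
  @16: prio [2B, align 2] → 18
  +6 pad (align 8)
  @24: rss [8B, align 8] → 32
  @32: cpu [36B, align 4] → 68
  +4 tail pad (align 8)
  size 72, align 8
packed(4) layout:
  @0: pid [11B, align 1] → 11
  +1 pad (align 4)
  @12: uid [4B, align 4] → 16
  @16: prio [2B, align 2] → 18
  +2 pad (align 4)
  @20: rss [8B, align 4] → 28
  @28: cpu [36B, align 4] → 64
  size 64, align 4
72 − 64 = 8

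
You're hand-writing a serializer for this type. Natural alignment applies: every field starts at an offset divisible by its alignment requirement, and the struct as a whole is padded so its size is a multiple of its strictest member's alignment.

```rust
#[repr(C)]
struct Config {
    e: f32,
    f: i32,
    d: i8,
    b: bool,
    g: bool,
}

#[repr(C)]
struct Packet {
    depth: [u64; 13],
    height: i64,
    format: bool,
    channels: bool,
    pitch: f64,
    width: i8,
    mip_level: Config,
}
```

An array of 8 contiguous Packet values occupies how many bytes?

1152

Config: e at 0 (size 4, align 4) → ends 4; f at 4 (size 4, align 4) → ends 8; d at 8 (size 1, align 1) → ends 9; b at 9 (size 1, align 1) → ends 10; g at 10 (size 1, align 1) → ends 11; tail pad 1 to reach multiple of 4; total 12 bytes, alignment 4
depth at 0 (size 104, align 8) → ends 104
height at 104 (size 8, align 8) → ends 112
format at 112 (size 1, align 1) → ends 113
channels at 113 (size 1, align 1) → ends 114
pad 6 to align 8 for pitch
pitch at 120 (size 8, align 8) → ends 128
width at 128 (size 1, align 1) → ends 129
pad 3 to align 4 for mip_level
mip_level at 132 (size 12, align 4) → ends 144
total 144 bytes, alignment 8
array of 8: 8 × 144 = 1152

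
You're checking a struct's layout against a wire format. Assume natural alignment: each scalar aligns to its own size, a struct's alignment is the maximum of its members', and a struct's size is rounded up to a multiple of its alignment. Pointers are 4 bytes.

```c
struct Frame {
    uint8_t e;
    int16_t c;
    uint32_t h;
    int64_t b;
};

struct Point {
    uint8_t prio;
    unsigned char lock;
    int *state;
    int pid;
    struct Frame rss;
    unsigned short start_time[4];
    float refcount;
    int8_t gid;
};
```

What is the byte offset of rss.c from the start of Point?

Frame: @0: e [1B, align 1] → 1; +1 pad (align 2); @2: c [2B, align 2] → 4; @4: h [4B, align 4] → 8; @8: b [8B, align 8] → 16; size 16, align 8
@0: prio [1B, align 1] → 1
@1: lock [1B, align 1] → 2
+2 pad (align 4)
@4: state [4B, align 4] → 8
@8: pid [4B, align 4] → 12
+4 pad (align 8)
@16: rss [16B, align 8] → 32
within Frame: c at 2
16 + 2 = 18

18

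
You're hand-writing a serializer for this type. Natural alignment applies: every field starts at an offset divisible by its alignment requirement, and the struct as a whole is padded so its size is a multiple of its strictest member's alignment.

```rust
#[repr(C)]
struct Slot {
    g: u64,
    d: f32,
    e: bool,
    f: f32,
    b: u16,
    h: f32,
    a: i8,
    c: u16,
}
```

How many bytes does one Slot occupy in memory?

@0: g [8B, align 8] → 8
@8: d [4B, align 4] → 12
@12: e [1B, align 1] → 13
+3 pad (align 4)
@16: f [4B, align 4] → 20
@20: b [2B, align 2] → 22
+2 pad (align 4)
@24: h [4B, align 4] → 28
@28: a [1B, align 1] → 29
+1 pad (align 2)
@30: c [2B, align 2] → 32
size 32, align 8

32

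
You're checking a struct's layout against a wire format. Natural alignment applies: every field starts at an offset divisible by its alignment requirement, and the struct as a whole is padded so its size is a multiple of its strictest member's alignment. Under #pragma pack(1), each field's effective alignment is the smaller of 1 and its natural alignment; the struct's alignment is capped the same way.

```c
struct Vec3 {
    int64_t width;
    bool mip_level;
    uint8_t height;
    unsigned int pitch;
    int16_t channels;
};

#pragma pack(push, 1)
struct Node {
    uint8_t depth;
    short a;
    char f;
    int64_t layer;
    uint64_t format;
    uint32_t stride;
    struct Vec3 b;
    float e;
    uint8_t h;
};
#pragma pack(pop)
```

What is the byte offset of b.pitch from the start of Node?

36

Vec3: width at 0 (size 8, align 8) → ends 8; mip_level at 8 (size 1, align 1) → ends 9; height at 9 (size 1, align 1) → ends 10; pad 2 to align 4 for pitch; pitch at 12 (size 4, align 4) → ends 16; channels at 16 (size 2, align 2) → ends 18; tail pad 6 to reach multiple of 8; total 24 bytes, alignment 8
depth at 0 (size 1, align 1) → ends 1
a at 1 (size 2, align 1) → ends 3
f at 3 (size 1, align 1) → ends 4
layer at 4 (size 8, align 1) → ends 12
format at 12 (size 8, align 1) → ends 20
stride at 20 (size 4, align 1) → ends 24
b at 24 (size 24, align 1) → ends 48
within Vec3: pitch at 12
24 + 12 = 36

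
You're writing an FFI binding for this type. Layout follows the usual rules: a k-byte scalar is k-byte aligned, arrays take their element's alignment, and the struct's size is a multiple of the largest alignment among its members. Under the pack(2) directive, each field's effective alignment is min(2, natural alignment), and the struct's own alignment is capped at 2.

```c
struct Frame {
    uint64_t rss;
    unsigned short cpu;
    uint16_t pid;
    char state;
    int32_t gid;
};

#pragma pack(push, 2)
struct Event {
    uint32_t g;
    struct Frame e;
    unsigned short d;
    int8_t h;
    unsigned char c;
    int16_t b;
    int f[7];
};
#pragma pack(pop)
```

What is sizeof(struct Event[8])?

496

Frame: rss at 0 (size 8, align 8) → ends 8; cpu at 8 (size 2, align 2) → ends 10; pid at 10 (size 2, align 2) → ends 12; state at 12 (size 1, align 1) → ends 13; pad 3 to align 4 for gid; gid at 16 (size 4, align 4) → ends 20; tail pad 4 to reach multiple of 8; total 24 bytes, alignment 8
g at 0 (size 4, align 2) → ends 4
e at 4 (size 24, align 2) → ends 28
d at 28 (size 2, align 2) → ends 30
h at 30 (size 1, align 1) → ends 31
c at 31 (size 1, align 1) → ends 32
b at 32 (size 2, align 2) → ends 34
f at 34 (size 28, align 2) → ends 62
total 62 bytes, alignment 2
array of 8: 8 × 62 = 496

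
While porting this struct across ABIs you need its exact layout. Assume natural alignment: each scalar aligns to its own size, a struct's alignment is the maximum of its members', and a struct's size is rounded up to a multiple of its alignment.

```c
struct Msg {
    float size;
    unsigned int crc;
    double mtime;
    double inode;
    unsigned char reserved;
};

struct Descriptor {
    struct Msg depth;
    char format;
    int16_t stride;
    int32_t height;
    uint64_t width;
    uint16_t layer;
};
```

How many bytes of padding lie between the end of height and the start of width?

Msg: size at 0 (size 4, align 4) → ends 4; crc at 4 (size 4, align 4) → ends 8; mtime at 8 (size 8, align 8) → ends 16; inode at 16 (size 8, align 8) → ends 24; reserved at 24 (size 1, align 1) → ends 25; tail pad 7 to reach multiple of 8; total 32 bytes, alignment 8
depth at 0 (size 32, align 8) → ends 32
format at 32 (size 1, align 1) → ends 33
pad 1 to align 2 for stride
stride at 34 (size 2, align 2) → ends 36
height at 36 (size 4, align 4) → ends 40
width at 40 (size 8, align 8) → ends 48

0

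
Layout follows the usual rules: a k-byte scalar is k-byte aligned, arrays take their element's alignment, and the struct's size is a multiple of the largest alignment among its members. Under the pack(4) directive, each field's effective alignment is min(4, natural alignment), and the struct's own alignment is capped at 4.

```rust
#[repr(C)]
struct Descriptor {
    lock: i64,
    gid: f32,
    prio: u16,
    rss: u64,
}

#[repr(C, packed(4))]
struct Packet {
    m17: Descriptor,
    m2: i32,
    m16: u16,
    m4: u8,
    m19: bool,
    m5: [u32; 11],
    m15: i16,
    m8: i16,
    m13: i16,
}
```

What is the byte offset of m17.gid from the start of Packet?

8

Descriptor: lock at 0 (size 8, align 8) → ends 8; gid at 8 (size 4, align 4) → ends 12; prio at 12 (size 2, align 2) → ends 14; pad 2 to align 8 for rss; rss at 16 (size 8, align 8) → ends 24; total 24 bytes, alignment 8
m17 at 0 (size 24, align 4) → ends 24
within Descriptor: gid at 8
0 + 8 = 8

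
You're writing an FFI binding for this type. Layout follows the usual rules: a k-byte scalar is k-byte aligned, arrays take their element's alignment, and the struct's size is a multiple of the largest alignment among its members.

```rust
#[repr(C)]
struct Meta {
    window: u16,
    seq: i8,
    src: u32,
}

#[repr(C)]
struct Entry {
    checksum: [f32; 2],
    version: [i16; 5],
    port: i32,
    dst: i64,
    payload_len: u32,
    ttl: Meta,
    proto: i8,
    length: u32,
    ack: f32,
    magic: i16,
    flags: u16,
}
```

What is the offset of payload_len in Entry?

32

Meta: @0: window [2B, align 2] → 2; @2: seq [1B, align 1] → 3; +1 pad (align 4); @4: src [4B, align 4] → 8; size 8, align 4
@0: checksum [8B, align 4] → 8
@8: version [10B, align 2] → 18
+2 pad (align 4)
@20: port [4B, align 4] → 24
@24: dst [8B, align 8] → 32
@32: payload_len [4B, align 4] → 36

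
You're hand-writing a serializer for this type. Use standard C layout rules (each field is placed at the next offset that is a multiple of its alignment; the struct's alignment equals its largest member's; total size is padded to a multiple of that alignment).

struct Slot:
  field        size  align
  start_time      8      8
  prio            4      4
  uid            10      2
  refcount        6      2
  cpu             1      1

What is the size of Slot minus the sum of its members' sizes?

start_time at 0 (size 8, align 8) → ends 8
prio at 8 (size 4, align 4) → ends 12
uid at 12 (size 10, align 2) → ends 22
refcount at 22 (size 6, align 2) → ends 28
cpu at 28 (size 1, align 1) → ends 29
tail pad 3 to reach multiple of 8
total 32 bytes, alignment 8
data bytes 29, size 32 → padding 3

3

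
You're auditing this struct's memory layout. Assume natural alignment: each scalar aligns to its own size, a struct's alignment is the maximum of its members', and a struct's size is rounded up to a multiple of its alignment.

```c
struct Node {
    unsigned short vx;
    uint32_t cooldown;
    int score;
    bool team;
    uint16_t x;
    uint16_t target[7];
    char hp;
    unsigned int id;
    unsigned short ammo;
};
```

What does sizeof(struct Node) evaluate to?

40

@0: vx [2B, align 2] → 2
+2 pad (align 4)
@4: cooldown [4B, align 4] → 8
@8: score [4B, align 4] → 12
@12: team [1B, align 1] → 13
+1 pad (align 2)
@14: x [2B, align 2] → 16
@16: target [14B, align 2] → 30
@30: hp [1B, align 1] → 31
+1 pad (align 4)
@32: id [4B, align 4] → 36
@36: ammo [2B, align 2] → 38
+2 tail pad (align 4)
size 40, align 4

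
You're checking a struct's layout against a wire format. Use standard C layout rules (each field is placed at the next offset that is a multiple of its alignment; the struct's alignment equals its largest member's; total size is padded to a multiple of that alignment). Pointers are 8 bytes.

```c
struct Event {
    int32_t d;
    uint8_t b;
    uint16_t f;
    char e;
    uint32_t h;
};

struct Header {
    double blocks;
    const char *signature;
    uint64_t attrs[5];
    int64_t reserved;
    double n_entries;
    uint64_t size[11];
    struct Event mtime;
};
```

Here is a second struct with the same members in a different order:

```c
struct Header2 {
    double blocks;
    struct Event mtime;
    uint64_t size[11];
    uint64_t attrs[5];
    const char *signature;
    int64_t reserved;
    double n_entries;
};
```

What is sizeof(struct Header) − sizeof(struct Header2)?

Event: @0: d [4B, align 4] → 4; @4: b [1B, align 1] → 5; +1 pad (align 2); @6: f [2B, align 2] → 8; @8: e [1B, align 1] → 9; +3 pad (align 4); @12: h [4B, align 4] → 16; size 16, align 4
@0: blocks [8B, align 8] → 8
@8: signature [8B, align 8] → 16
@16: attrs [40B, align 8] → 56
@56: reserved [8B, align 8] → 64
@64: n_entries [8B, align 8] → 72
@72: size [88B, align 8] → 160
@160: mtime [16B, align 4] → 176
size 176, align 8
— Header2 —
@0: blocks [8B, align 8] → 8
@8: mtime [16B, align 4] → 24
@24: size [88B, align 8] → 112
@112: attrs [40B, align 8] → 152
@152: signature [8B, align 8] → 160
@160: reserved [8B, align 8] → 168
@168: n_entries [8B, align 8] → 176
size 176, align 8
176 − 176 = 0

0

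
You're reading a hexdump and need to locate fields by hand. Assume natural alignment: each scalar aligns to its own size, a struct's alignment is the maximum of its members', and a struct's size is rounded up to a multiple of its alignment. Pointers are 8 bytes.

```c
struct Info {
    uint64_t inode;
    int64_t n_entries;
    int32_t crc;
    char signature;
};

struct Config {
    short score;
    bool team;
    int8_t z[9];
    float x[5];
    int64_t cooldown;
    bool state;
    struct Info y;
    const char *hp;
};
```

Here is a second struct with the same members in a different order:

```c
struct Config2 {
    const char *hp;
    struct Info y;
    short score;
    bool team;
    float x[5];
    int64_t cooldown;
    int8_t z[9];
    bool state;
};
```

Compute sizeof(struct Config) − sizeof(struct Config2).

Info: @0: inode [8B, align 8] → 8; @8: n_entries [8B, align 8] → 16; @16: crc [4B, align 4] → 20; @20: signature [1B, align 1] → 21; +3 tail pad (align 8); size 24, align 8
@0: score [2B, align 2] → 2
@2: team [1B, align 1] → 3
@3: z [9B, align 1] → 12
@12: x [20B, align 4] → 32
@32: cooldown [8B, align 8] → 40
@40: state [1B, align 1] → 41
+7 pad (align 8)
@48: y [24B, align 8] → 72
@72: hp [8B, align 8] → 80
size 80, align 8
— Config2 —
@0: hp [8B, align 8] → 8
@8: y [24B, align 8] → 32
@32: score [2B, align 2] → 34
@34: team [1B, align 1] → 35
+1 pad (align 4)
@36: x [20B, align 4] → 56
@56: cooldown [8B, align 8] → 64
@64: z [9B, align 1] → 73
@73: state [1B, align 1] → 74
+6 tail pad (align 8)
size 80, align 8
80 − 80 = 0

0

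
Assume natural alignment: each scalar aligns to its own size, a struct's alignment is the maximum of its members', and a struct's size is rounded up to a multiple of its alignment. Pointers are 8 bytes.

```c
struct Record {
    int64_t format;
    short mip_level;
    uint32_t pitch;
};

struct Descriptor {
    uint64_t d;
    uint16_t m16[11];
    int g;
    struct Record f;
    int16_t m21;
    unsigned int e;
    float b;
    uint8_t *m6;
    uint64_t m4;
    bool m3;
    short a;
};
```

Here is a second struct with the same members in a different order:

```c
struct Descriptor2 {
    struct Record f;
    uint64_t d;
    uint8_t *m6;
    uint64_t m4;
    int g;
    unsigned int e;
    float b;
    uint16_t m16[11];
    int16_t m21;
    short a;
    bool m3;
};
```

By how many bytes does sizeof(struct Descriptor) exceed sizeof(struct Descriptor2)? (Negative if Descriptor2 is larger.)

Record: @0: format [8B, align 8] → 8; @8: mip_level [2B, align 2] → 10; +2 pad (align 4); @12: pitch [4B, align 4] → 16; size 16, align 8
@0: d [8B, align 8] → 8
@8: m16 [22B, align 2] → 30
+2 pad (align 4)
@32: g [4B, align 4] → 36
+4 pad (align 8)
@40: f [16B, align 8] → 56
@56: m21 [2B, align 2] → 58
+2 pad (align 4)
@60: e [4B, align 4] → 64
@64: b [4B, align 4] → 68
+4 pad (align 8)
@72: m6 [8B, align 8] → 80
@80: m4 [8B, align 8] → 88
@88: m3 [1B, align 1] → 89
+1 pad (align 2)
@90: a [2B, align 2] → 92
+4 tail pad (align 8)
size 96, align 8
— Descriptor2 —
@0: f [16B, align 8] → 16
@16: d [8B, align 8] → 24
@24: m6 [8B, align 8] → 32
@32: m4 [8B, align 8] → 40
@40: g [4B, align 4] → 44
@44: e [4B, align 4] → 48
@48: b [4B, align 4] → 52
@52: m16 [22B, align 2] → 74
@74: m21 [2B, align 2] → 76
@76: a [2B, align 2] → 78
@78: m3 [1B, align 1] → 79
+1 tail pad (align 8)
size 80, align 8
96 − 80 = 16

16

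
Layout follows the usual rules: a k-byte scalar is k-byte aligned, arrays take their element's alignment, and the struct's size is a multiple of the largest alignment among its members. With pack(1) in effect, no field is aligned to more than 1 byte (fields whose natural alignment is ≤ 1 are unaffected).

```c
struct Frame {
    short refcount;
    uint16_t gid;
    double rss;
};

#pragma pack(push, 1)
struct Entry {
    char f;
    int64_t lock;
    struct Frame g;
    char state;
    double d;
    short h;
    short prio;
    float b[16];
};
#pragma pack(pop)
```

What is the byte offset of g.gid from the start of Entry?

Frame: refcount at 0 (size 2, align 2) → ends 2; gid at 2 (size 2, align 2) → ends 4; pad 4 to align 8 for rss; rss at 8 (size 8, align 8) → ends 16; total 16 bytes, alignment 8
f at 0 (size 1, align 1) → ends 1
lock at 1 (size 8, align 1) → ends 9
g at 9 (size 16, align 1) → ends 25
within Frame: gid at 2
9 + 2 = 11

11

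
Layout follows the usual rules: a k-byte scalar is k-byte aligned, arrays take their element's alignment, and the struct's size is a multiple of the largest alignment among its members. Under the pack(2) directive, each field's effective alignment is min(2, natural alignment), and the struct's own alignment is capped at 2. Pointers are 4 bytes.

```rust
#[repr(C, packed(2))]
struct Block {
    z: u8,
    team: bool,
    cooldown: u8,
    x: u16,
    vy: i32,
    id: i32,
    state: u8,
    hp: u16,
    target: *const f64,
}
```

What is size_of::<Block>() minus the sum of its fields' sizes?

2

@0: z [1B, align 1] → 1
@1: team [1B, align 1] → 2
@2: cooldown [1B, align 1] → 3
+1 pad (align 2)
@4: x [2B, align 2] → 6
@6: vy [4B, align 2] → 10
@10: id [4B, align 2] → 14
@14: state [1B, align 1] → 15
+1 pad (align 2)
@16: hp [2B, align 2] → 18
@18: target [4B, align 2] → 22
size 22, align 2
data bytes 20, size 22 → padding 2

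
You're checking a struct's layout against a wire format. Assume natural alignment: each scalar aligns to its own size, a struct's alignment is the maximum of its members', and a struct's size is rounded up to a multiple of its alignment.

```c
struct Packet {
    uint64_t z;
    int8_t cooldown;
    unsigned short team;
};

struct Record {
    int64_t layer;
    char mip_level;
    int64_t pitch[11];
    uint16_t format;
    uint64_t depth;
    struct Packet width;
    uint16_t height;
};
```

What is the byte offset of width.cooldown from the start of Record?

Packet: 0..8  z  (8B, 8-aligned); 8..9  cooldown  (1B, 1-aligned); 9..10  -- padding (1B); 10..12  team  (2B, 2-aligned); 12..16  -- tail padding (4B); sizeof = 16, alignof = 8
0..8  layer  (8B, 8-aligned)
8..9  mip_level  (1B, 1-aligned)
9..16  -- padding (7B)
16..104  pitch  (88B, 8-aligned)
104..106  format  (2B, 2-aligned)
106..112  -- padding (6B)
112..120  depth  (8B, 8-aligned)
120..136  width  (16B, 8-aligned)
within Packet: cooldown at 8
120 + 8 = 128

128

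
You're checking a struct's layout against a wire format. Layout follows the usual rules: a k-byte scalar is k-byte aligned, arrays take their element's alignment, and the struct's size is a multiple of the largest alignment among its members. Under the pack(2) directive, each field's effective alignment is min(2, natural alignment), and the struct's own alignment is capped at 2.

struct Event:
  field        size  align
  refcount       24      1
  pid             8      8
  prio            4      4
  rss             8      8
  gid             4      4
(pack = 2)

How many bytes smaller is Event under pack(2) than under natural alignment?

8

natural layout:
  @0: refcount [24B, align 1] → 24
  @24: pid [8B, align 8] → 32
  @32: prio [4B, align 4] → 36
  +4 pad (align 8)
  @40: rss [8B, align 8] → 48
  @48: gid [4B, align 4] → 52
  +4 tail pad (align 8)
  size 56, align 8
packed(2) layout:
  @0: refcount [24B, align 1] → 24
  @24: pid [8B, align 2] → 32
  @32: prio [4B, align 2] → 36
  @36: rss [8B, align 2] → 44
  @44: gid [4B, align 2] → 48
  size 48, align 2
56 − 48 = 8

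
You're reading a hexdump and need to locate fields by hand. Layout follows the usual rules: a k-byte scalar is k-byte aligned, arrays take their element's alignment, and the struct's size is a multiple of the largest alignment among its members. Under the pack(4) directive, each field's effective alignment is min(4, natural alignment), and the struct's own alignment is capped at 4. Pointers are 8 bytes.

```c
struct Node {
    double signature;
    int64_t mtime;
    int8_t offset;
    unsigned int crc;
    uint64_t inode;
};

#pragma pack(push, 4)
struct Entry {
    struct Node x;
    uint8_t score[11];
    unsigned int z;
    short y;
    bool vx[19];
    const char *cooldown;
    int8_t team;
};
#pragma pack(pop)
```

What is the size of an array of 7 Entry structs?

Node: 0..8  signature  (8B, 8-aligned); 8..16  mtime  (8B, 8-aligned); 16..17  offset  (1B, 1-aligned); 17..20  -- padding (3B); 20..24  crc  (4B, 4-aligned); 24..32  inode  (8B, 8-aligned); sizeof = 32, alignof = 8
0..32  x  (32B, 4-aligned)
32..43  score  (11B, 1-aligned)
43..44  -- padding (1B)
44..48  z  (4B, 4-aligned)
48..50  y  (2B, 2-aligned)
50..69  vx  (19B, 1-aligned)
69..72  -- padding (3B)
72..80  cooldown  (8B, 4-aligned)
80..81  team  (1B, 1-aligned)
81..84  -- tail padding (3B)
sizeof = 84, alignof = 4
array of 7: 7 × 84 = 588

588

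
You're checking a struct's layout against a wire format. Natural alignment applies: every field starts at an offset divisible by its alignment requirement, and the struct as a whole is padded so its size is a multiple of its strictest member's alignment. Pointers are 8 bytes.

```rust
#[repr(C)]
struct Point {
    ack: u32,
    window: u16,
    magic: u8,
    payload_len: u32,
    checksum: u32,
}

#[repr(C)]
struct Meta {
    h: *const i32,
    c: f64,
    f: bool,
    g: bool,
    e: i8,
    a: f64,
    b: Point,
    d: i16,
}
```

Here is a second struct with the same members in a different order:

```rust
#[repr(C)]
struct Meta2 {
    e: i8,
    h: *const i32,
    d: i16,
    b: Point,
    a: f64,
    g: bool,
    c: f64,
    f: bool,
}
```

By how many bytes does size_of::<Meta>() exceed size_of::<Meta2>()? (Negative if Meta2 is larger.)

Point: 0..4  ack  (4B, 4-aligned); 4..6  window  (2B, 2-aligned); 6..7  magic  (1B, 1-aligned); 7..8  -- padding (1B); 8..12  payload_len  (4B, 4-aligned); 12..16  checksum  (4B, 4-aligned); sizeof = 16, alignof = 4
0..8  h  (8B, 8-aligned)
8..16  c  (8B, 8-aligned)
16..17  f  (1B, 1-aligned)
17..18  g  (1B, 1-aligned)
18..19  e  (1B, 1-aligned)
19..24  -- padding (5B)
24..32  a  (8B, 8-aligned)
32..48  b  (16B, 4-aligned)
48..50  d  (2B, 2-aligned)
50..56  -- tail padding (6B)
sizeof = 56, alignof = 8
— Meta2 —
0..1  e  (1B, 1-aligned)
1..8  -- padding (7B)
8..16  h  (8B, 8-aligned)
16..18  d  (2B, 2-aligned)
18..20  -- padding (2B)
20..36  b  (16B, 4-aligned)
36..40  -- padding (4B)
40..48  a  (8B, 8-aligned)
48..49  g  (1B, 1-aligned)
49..56  -- padding (7B)
56..64  c  (8B, 8-aligned)
64..65  f  (1B, 1-aligned)
65..72  -- tail padding (7B)
sizeof = 72, alignof = 8
56 − 72 = -16

-16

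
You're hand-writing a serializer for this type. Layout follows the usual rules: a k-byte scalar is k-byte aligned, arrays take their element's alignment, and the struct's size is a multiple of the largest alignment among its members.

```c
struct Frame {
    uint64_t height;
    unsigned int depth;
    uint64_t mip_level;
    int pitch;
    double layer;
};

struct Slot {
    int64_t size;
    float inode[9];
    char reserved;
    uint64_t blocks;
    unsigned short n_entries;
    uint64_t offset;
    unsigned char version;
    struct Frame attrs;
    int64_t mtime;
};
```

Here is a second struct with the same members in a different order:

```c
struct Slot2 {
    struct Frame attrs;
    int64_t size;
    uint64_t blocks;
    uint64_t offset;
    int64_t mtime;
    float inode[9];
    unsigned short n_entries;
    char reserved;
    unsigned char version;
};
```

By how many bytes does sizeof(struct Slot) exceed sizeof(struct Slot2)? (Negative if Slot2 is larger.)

16

Frame: @0: height [8B, align 8] → 8; @8: depth [4B, align 4] → 12; +4 pad (align 8); @16: mip_level [8B, align 8] → 24; @24: pitch [4B, align 4] → 28; +4 pad (align 8); @32: layer [8B, align 8] → 40; size 40, align 8
@0: size [8B, align 8] → 8
@8: inode [36B, align 4] → 44
@44: reserved [1B, align 1] → 45
+3 pad (align 8)
@48: blocks [8B, align 8] → 56
@56: n_entries [2B, align 2] → 58
+6 pad (align 8)
@64: offset [8B, align 8] → 72
@72: version [1B, align 1] → 73
+7 pad (align 8)
@80: attrs [40B, align 8] → 120
@120: mtime [8B, align 8] → 128
size 128, align 8
— Slot2 —
@0: attrs [40B, align 8] → 40
@40: size [8B, align 8] → 48
@48: blocks [8B, align 8] → 56
@56: offset [8B, align 8] → 64
@64: mtime [8B, align 8] → 72
@72: inode [36B, align 4] → 108
@108: n_entries [2B, align 2] → 110
@110: reserved [1B, align 1] → 111
@111: version [1B, align 1] → 112
size 112, align 8
128 − 112 = 16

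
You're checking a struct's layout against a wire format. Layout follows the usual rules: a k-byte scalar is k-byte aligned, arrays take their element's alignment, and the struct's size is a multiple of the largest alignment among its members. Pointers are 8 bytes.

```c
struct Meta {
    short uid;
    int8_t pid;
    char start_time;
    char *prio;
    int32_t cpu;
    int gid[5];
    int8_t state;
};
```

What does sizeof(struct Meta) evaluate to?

@0: uid [2B, align 2] → 2
@2: pid [1B, align 1] → 3
@3: start_time [1B, align 1] → 4
+4 pad (align 8)
@8: prio [8B, align 8] → 16
@16: cpu [4B, align 4] → 20
@20: gid [20B, align 4] → 40
@40: state [1B, align 1] → 41
+7 tail pad (align 8)
size 48, align 8

48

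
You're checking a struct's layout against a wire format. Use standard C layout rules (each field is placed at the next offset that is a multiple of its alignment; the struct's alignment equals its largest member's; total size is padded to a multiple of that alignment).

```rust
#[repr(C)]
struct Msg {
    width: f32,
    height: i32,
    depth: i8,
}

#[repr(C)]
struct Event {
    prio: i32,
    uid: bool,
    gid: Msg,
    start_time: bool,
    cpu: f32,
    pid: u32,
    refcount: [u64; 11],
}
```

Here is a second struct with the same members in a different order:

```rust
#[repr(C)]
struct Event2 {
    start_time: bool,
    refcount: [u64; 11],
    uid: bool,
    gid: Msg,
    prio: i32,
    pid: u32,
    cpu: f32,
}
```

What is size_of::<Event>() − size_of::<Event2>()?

-8

Msg: @0: width [4B, align 4] → 4; @4: height [4B, align 4] → 8; @8: depth [1B, align 1] → 9; +3 tail pad (align 4); size 12, align 4
@0: prio [4B, align 4] → 4
@4: uid [1B, align 1] → 5
+3 pad (align 4)
@8: gid [12B, align 4] → 20
@20: start_time [1B, align 1] → 21
+3 pad (align 4)
@24: cpu [4B, align 4] → 28
@28: pid [4B, align 4] → 32
@32: refcount [88B, align 8] → 120
size 120, align 8
— Event2 —
@0: start_time [1B, align 1] → 1
+7 pad (align 8)
@8: refcount [88B, align 8] → 96
@96: uid [1B, align 1] → 97
+3 pad (align 4)
@100: gid [12B, align 4] → 112
@112: prio [4B, align 4] → 116
@116: pid [4B, align 4] → 120
@120: cpu [4B, align 4] → 124
+4 tail pad (align 8)
size 128, align 8
120 − 128 = -8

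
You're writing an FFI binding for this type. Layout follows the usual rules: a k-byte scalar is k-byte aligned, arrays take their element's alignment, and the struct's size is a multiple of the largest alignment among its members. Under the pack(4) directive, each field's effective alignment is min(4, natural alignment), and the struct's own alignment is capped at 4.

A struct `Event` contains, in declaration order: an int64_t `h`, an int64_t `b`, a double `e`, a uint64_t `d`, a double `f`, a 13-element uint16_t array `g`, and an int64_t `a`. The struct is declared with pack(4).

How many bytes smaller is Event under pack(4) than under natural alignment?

4

natural layout:
  h at 0 (size 8, align 8) → ends 8
  b at 8 (size 8, align 8) → ends 16
  e at 16 (size 8, align 8) → ends 24
  d at 24 (size 8, align 8) → ends 32
  f at 32 (size 8, align 8) → ends 40
  g at 40 (size 26, align 2) → ends 66
  pad 6 to align 8 for a
  a at 72 (size 8, align 8) → ends 80
  total 80 bytes, alignment 8
packed(4) layout:
  h at 0 (size 8, align 4) → ends 8
  b at 8 (size 8, align 4) → ends 16
  e at 16 (size 8, align 4) → ends 24
  d at 24 (size 8, align 4) → ends 32
  f at 32 (size 8, align 4) → ends 40
  g at 40 (size 26, align 2) → ends 66
  pad 2 to align 4 for a
  a at 68 (size 8, align 4) → ends 76
  total 76 bytes, alignment 4
80 − 76 = 4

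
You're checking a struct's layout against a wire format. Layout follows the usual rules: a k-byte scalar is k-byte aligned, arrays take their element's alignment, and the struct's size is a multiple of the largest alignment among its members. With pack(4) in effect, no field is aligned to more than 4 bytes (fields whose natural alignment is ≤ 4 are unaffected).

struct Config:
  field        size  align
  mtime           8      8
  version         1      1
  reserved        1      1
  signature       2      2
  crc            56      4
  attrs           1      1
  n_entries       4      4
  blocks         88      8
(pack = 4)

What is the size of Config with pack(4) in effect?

164

mtime at 0 (size 8, align 4) → ends 8
version at 8 (size 1, align 1) → ends 9
reserved at 9 (size 1, align 1) → ends 10
signature at 10 (size 2, align 2) → ends 12
crc at 12 (size 56, align 4) → ends 68
attrs at 68 (size 1, align 1) → ends 69
pad 3 to align 4 for n_entries
n_entries at 72 (size 4, align 4) → ends 76
blocks at 76 (size 88, align 4) → ends 164
total 164 bytes, alignment 4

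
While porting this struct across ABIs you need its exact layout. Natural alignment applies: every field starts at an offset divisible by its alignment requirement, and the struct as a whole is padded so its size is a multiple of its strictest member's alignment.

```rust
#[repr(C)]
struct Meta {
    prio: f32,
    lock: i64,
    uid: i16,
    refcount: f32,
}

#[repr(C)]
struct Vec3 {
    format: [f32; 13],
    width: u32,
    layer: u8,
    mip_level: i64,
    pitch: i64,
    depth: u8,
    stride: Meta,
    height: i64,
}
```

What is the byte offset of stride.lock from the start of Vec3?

96

Meta: 0..4  prio  (4B, 4-aligned); 4..8  -- padding (4B); 8..16  lock  (8B, 8-aligned); 16..18  uid  (2B, 2-aligned); 18..20  -- padding (2B); 20..24  refcount  (4B, 4-aligned); sizeof = 24, alignof = 8
0..52  format  (52B, 4-aligned)
52..56  width  (4B, 4-aligned)
56..57  layer  (1B, 1-aligned)
57..64  -- padding (7B)
64..72  mip_level  (8B, 8-aligned)
72..80  pitch  (8B, 8-aligned)
80..81  depth  (1B, 1-aligned)
81..88  -- padding (7B)
88..112  stride  (24B, 8-aligned)
within Meta: lock at 8
88 + 8 = 96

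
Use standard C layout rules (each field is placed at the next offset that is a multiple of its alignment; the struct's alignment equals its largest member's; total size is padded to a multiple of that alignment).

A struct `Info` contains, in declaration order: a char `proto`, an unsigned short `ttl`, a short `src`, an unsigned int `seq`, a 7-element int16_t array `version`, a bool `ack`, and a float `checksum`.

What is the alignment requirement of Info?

member alignments: proto=1, ttl=2, src=2, seq=4, version=2, ack=1, checksum=4
max = 4

4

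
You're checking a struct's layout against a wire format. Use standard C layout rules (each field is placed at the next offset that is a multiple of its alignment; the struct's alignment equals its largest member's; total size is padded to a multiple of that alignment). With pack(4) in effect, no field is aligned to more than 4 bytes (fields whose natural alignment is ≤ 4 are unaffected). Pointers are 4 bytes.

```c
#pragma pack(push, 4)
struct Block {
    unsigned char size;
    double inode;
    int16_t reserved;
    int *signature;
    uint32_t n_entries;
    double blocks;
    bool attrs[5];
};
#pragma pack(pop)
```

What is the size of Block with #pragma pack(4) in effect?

0..1  size  (1B, 1-aligned)
1..4  -- padding (3B)
4..12  inode  (8B, 4-aligned)
12..14  reserved  (2B, 2-aligned)
14..16  -- padding (2B)
16..20  signature  (4B, 4-aligned)
20..24  n_entries  (4B, 4-aligned)
24..32  blocks  (8B, 4-aligned)
32..37  attrs  (5B, 1-aligned)
37..40  -- tail padding (3B)
sizeof = 40, alignof = 4

40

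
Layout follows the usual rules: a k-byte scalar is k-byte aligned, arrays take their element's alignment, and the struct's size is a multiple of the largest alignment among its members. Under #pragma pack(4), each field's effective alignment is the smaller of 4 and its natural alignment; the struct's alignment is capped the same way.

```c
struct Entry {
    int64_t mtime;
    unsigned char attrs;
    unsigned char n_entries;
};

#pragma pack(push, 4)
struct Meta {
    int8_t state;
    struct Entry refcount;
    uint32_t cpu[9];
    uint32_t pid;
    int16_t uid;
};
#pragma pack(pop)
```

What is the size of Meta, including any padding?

Entry: @0: mtime [8B, align 8] → 8; @8: attrs [1B, align 1] → 9; @9: n_entries [1B, align 1] → 10; +6 tail pad (align 8); size 16, align 8
@0: state [1B, align 1] → 1
+3 pad (align 4)
@4: refcount [16B, align 4] → 20
@20: cpu [36B, align 4] → 56
@56: pid [4B, align 4] → 60
@60: uid [2B, align 2] → 62
+2 tail pad (align 4)
size 64, align 4

64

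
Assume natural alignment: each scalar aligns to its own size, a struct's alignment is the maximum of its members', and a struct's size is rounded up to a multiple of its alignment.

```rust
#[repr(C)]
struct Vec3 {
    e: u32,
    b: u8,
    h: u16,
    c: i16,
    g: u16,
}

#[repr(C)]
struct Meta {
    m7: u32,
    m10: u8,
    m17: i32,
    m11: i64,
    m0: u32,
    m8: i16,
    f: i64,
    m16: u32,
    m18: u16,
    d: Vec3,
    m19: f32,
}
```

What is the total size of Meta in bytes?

Vec3: 0..4  e  (4B, 4-aligned); 4..5  b  (1B, 1-aligned); 5..6  -- padding (1B); 6..8  h  (2B, 2-aligned); 8..10  c  (2B, 2-aligned); 10..12  g  (2B, 2-aligned); sizeof = 12, alignof = 4
0..4  m7  (4B, 4-aligned)
4..5  m10  (1B, 1-aligned)
5..8  -- padding (3B)
8..12  m17  (4B, 4-aligned)
12..16  -- padding (4B)
16..24  m11  (8B, 8-aligned)
24..28  m0  (4B, 4-aligned)
28..30  m8  (2B, 2-aligned)
30..32  -- padding (2B)
32..40  f  (8B, 8-aligned)
40..44  m16  (4B, 4-aligned)
44..46  m18  (2B, 2-aligned)
46..48  -- padding (2B)
48..60  d  (12B, 4-aligned)
60..64  m19  (4B, 4-aligned)
sizeof = 64, alignof = 8

64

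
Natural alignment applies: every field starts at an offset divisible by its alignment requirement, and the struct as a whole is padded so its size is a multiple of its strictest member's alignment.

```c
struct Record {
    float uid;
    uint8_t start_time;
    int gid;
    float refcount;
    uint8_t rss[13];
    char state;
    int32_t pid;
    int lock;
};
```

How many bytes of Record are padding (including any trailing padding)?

0..4  uid  (4B, 4-aligned)
4..5  start_time  (1B, 1-aligned)
5..8  -- padding (3B)
8..12  gid  (4B, 4-aligned)
12..16  refcount  (4B, 4-aligned)
16..29  rss  (13B, 1-aligned)
29..30  state  (1B, 1-aligned)
30..32  -- padding (2B)
32..36  pid  (4B, 4-aligned)
36..40  lock  (4B, 4-aligned)
sizeof = 40, alignof = 4
data bytes 35, size 40 → padding 5

5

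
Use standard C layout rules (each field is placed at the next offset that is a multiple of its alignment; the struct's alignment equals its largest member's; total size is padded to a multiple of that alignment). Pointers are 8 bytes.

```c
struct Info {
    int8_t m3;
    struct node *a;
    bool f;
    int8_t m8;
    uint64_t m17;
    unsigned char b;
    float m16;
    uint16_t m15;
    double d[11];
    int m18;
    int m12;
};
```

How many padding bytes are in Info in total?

0..1  m3  (1B, 1-aligned)
1..8  -- padding (7B)
8..16  a  (8B, 8-aligned)
16..17  f  (1B, 1-aligned)
17..18  m8  (1B, 1-aligned)
18..24  -- padding (6B)
24..32  m17  (8B, 8-aligned)
32..33  b  (1B, 1-aligned)
33..36  -- padding (3B)
36..40  m16  (4B, 4-aligned)
40..42  m15  (2B, 2-aligned)
42..48  -- padding (6B)
48..136  d  (88B, 8-aligned)
136..140  m18  (4B, 4-aligned)
140..144  m12  (4B, 4-aligned)
sizeof = 144, alignof = 8
data bytes 122, size 144 → padding 22

22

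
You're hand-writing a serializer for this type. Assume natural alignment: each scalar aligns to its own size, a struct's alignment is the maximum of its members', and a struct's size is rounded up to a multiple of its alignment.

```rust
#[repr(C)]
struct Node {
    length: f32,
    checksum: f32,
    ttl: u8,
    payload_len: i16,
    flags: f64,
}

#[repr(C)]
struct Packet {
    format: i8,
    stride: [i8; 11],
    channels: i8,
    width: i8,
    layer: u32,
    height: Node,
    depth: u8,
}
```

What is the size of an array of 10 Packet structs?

Node: 0..4  length  (4B, 4-aligned); 4..8  checksum  (4B, 4-aligned); 8..9  ttl  (1B, 1-aligned); 9..10  -- padding (1B); 10..12  payload_len  (2B, 2-aligned); 12..16  -- padding (4B); 16..24  flags  (8B, 8-aligned); sizeof = 24, alignof = 8
0..1  format  (1B, 1-aligned)
1..12  stride  (11B, 1-aligned)
12..13  channels  (1B, 1-aligned)
13..14  width  (1B, 1-aligned)
14..16  -- padding (2B)
16..20  layer  (4B, 4-aligned)
20..24  -- padding (4B)
24..48  height  (24B, 8-aligned)
48..49  depth  (1B, 1-aligned)
49..56  -- tail padding (7B)
sizeof = 56, alignof = 8
array of 10: 10 × 56 = 560

560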